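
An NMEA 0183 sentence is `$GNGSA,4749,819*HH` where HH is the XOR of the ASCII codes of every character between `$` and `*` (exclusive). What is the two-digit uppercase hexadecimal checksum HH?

62

XOR the ASCII codes of the payload characters:
  'G' = 0x47 → acc = 0x47
  'N' = 0x4E → acc = 0x09
  'G' = 0x47 → acc = 0x4E
  'S' = 0x53 → acc = 0x1D
  'A' = 0x41 → acc = 0x5C
  ',' = 0x2C → acc = 0x70
  '4' = 0x34 → acc = 0x44
  '7' = 0x37 → acc = 0x73
  '4' = 0x34 → acc = 0x47
  '9' = 0x39 → acc = 0x7E
  ',' = 0x2C → acc = 0x52
  '8' = 0x38 → acc = 0x6A
  '1' = 0x31 → acc = 0x5B
  '9' = 0x39 → acc = 0x62
Checksum = 0x62.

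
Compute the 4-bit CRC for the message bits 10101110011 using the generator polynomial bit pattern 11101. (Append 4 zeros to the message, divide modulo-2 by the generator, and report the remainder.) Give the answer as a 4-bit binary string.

Append 4 zeros: 101011100110000. Divide by 11101 (XOR where the leading bit is 1):
  pos 0: 10101 XOR 11101 = 01000
  pos 1: 10001 XOR 11101 = 01100
  pos 2: 11001 XOR 11101 = 00100
  pos 4: 10000 XOR 11101 = 01101
  pos 5: 11011 XOR 11101 = 00110
  pos 7: 11010 XOR 11101 = 00111
  pos 9: 11100 XOR 11101 = 00001
Remainder (last 4 bits) = 0010. This is the CRC / FCS.

0010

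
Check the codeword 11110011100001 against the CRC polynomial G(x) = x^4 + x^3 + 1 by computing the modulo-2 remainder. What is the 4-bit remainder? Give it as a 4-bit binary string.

0000

Modulo-2 division of 11110011100001 by 11001:
  pos 0: 11110 XOR 11001 = 00111
  pos 2: 11101 XOR 11001 = 00100
  pos 4: 10011 XOR 11001 = 01010
  pos 5: 10100 XOR 11001 = 01101
  pos 6: 11010 XOR 11001 = 00011
  pos 9: 11001 XOR 11001 = 00000
Remainder = 0000 (zero — the frame passes the CRC check).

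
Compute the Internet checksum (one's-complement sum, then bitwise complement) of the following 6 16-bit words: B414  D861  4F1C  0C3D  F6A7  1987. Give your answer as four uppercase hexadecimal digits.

One's-complement addition (fold any carry out of bit 15 back into bit 0):
  0xB414 + 0xD861 = 0x18C75 → wrap carry → 0x8C76
  0x8C76 + 0x4F1C = 0x0DB92
  0xDB92 + 0x0C3D = 0x0E7CF
  0xE7CF + 0xF6A7 = 0x1DE76 → wrap carry → 0xDE77
  0xDE77 + 0x1987 = 0x0F7FE
One's-complement sum = 0xF7FE.
Checksum = ~0xF7FE & 0xFFFF = 0x0801.

0801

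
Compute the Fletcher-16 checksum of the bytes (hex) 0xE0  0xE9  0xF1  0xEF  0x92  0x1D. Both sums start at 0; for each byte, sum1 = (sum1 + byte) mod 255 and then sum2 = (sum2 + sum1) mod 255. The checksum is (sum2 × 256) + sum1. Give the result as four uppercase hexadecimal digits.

B05C

Running sums (mod 255):
  after byte 0 (0xE0): sum1=224, sum2=224
  after byte 1 (0xE9): sum1=202, sum2=171
  after byte 2 (0xF1): sum1=188, sum2=104
  after byte 3 (0xEF): sum1=172, sum2=21
  after byte 4 (0x92): sum1=63, sum2=84
  after byte 5 (0x1D): sum1=92, sum2=176
Checksum = sum2·256 + sum1 = 176·256 + 92 = 45148 = 0xB05C.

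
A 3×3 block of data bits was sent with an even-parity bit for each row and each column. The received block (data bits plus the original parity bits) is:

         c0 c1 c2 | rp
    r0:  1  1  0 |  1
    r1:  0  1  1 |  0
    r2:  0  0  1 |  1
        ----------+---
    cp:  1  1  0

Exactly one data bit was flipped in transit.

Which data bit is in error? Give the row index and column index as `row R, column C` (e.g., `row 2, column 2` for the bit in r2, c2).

row 0, column 1

Recompute each row's even parity and compare to rp:
  r0: data parity 0, sent rp 1 → mismatch
  r1: data parity 0, sent rp 0 → ok
  r2: data parity 1, sent rp 1 → ok
Recompute each column's even parity and compare to cp:
  c0: data parity 1, sent cp 1 → ok
  c1: data parity 0, sent cp 1 → mismatch
  c2: data parity 0, sent cp 0 → ok
Exactly one row (r0) and one column (c1) fail → the flipped bit is at their intersection.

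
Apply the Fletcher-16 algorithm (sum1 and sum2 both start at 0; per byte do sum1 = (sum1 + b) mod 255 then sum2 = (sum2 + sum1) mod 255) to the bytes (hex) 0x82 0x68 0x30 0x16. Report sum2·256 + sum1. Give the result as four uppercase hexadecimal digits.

B931

Running sums (mod 255):
  after byte 0 (0x82): sum1=130, sum2=130
  after byte 1 (0x68): sum1=234, sum2=109
  after byte 2 (0x30): sum1=27, sum2=136
  after byte 3 (0x16): sum1=49, sum2=185
Checksum = sum2·256 + sum1 = 185·256 + 49 = 47409 = 0xB931.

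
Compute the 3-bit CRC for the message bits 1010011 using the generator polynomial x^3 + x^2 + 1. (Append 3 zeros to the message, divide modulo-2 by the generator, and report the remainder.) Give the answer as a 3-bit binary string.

Append 3 zeros: 1010011000. Divide by 1101 (XOR where the leading bit is 1):
  pos 0: 1010 XOR 1101 = 0111
  pos 1: 1110 XOR 1101 = 0011
  pos 3: 1111 XOR 1101 = 0010
  pos 5: 1000 XOR 1101 = 0101
  pos 6: 1010 XOR 1101 = 0111
Remainder (last 3 bits) = 111. This is the CRC / FCS.

111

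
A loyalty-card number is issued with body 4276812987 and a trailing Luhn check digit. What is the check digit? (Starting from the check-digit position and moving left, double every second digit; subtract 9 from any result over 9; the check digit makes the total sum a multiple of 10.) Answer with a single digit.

Partial digits right→left: 7 8 9 2 1 8 6 7 2 4
Double every second digit counting from the check-digit position (so the 1st, 3rd, 5th, ... of the partial from the right).
  doubled (with −9 where >9): 5 9 2 3 4 → sum 23
  kept as-is: 8 2 8 7 4 → sum 29
Total = 23 + 29 = 52.
Check digit = (10 − (52 mod 10)) mod 10 = 8.

8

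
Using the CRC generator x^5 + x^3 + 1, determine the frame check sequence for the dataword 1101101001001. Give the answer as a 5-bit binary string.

11110

Append 5 zeros: 110110100100100000. Divide by 101001 (XOR where the leading bit is 1):
  pos 0: 110110 XOR 101001 = 011111
  pos 1: 111111 XOR 101001 = 010110
  pos 2: 101100 XOR 101001 = 000101
  pos 5: 101010 XOR 101001 = 000011
  pos 9: 110100 XOR 101001 = 011101
  pos 10: 111010 XOR 101001 = 010011
  pos 11: 100110 XOR 101001 = 001111
Remainder (last 5 bits) = 11110. This is the CRC / FCS.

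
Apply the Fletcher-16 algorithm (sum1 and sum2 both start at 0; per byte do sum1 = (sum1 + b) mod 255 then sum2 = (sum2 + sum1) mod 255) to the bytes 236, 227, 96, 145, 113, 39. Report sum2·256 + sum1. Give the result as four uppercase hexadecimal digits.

415B

Running sums (mod 255):
  after byte 0 (236): sum1=236, sum2=236
  after byte 1 (227): sum1=208, sum2=189
  after byte 2 (96): sum1=49, sum2=238
  after byte 3 (145): sum1=194, sum2=177
  after byte 4 (113): sum1=52, sum2=229
  after byte 5 (39): sum1=91, sum2=65
Checksum = sum2·256 + sum1 = 65·256 + 91 = 16731 = 0x415B.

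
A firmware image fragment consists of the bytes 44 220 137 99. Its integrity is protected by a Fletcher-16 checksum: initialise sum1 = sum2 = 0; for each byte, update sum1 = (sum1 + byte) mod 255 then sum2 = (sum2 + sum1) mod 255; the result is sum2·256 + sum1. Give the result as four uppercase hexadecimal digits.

Running sums (mod 255):
  after byte 0 (44): sum1=44, sum2=44
  after byte 1 (220): sum1=9, sum2=53
  after byte 2 (137): sum1=146, sum2=199
  after byte 3 (99): sum1=245, sum2=189
Checksum = sum2·256 + sum1 = 189·256 + 245 = 48629 = 0xBDF5.

BDF5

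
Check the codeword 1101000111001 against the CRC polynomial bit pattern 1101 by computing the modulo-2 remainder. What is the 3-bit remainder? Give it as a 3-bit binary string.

Modulo-2 division of 1101000111001 by 1101:
  pos 0: 1101 XOR 1101 = 0000
  pos 7: 1110 XOR 1101 = 0011
  pos 9: 1101 XOR 1101 = 0000
Remainder = 000 (zero — the frame passes the CRC check).

000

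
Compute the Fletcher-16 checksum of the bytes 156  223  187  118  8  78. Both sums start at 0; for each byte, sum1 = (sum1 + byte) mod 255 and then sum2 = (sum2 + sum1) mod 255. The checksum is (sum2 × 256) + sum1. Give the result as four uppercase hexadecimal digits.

BB05

Running sums (mod 255):
  after byte 0 (156): sum1=156, sum2=156
  after byte 1 (223): sum1=124, sum2=25
  after byte 2 (187): sum1=56, sum2=81
  after byte 3 (118): sum1=174, sum2=0
  after byte 4 (8): sum1=182, sum2=182
  after byte 5 (78): sum1=5, sum2=187
Checksum = sum2·256 + sum1 = 187·256 + 5 = 47877 = 0xBB05.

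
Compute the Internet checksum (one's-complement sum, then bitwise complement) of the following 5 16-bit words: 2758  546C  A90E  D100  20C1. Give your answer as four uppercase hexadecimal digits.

One's-complement addition (fold any carry out of bit 15 back into bit 0):
  0x2758 + 0x546C = 0x07BC4
  0x7BC4 + 0xA90E = 0x124D2 → wrap carry → 0x24D3
  0x24D3 + 0xD100 = 0x0F5D3
  0xF5D3 + 0x20C1 = 0x11694 → wrap carry → 0x1695
One's-complement sum = 0x1695.
Checksum = ~0x1695 & 0xFFFF = 0xE96A.

E96A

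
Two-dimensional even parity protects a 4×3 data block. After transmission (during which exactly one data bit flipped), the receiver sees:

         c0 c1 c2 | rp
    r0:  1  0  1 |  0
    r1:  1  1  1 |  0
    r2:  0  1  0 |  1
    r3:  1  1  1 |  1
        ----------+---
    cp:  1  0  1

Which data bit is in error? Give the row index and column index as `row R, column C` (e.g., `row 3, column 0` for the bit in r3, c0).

row 1, column 1

Recompute each row's even parity and compare to rp:
  r0: data parity 0, sent rp 0 → ok
  r1: data parity 1, sent rp 0 → mismatch
  r2: data parity 1, sent rp 1 → ok
  r3: data parity 1, sent rp 1 → ok
Recompute each column's even parity and compare to cp:
  c0: data parity 1, sent cp 1 → ok
  c1: data parity 1, sent cp 0 → mismatch
  c2: data parity 1, sent cp 1 → ok
Exactly one row (r1) and one column (c1) fail → the flipped bit is at their intersection.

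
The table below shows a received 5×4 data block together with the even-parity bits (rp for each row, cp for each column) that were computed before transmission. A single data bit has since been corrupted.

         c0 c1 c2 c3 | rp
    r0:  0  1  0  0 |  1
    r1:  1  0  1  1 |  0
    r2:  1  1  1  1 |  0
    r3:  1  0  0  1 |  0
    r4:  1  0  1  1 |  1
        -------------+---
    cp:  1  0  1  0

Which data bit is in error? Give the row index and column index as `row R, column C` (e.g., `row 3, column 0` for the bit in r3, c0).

Recompute each row's even parity and compare to rp:
  r0: data parity 1, sent rp 1 → ok
  r1: data parity 1, sent rp 0 → mismatch
  r2: data parity 0, sent rp 0 → ok
  r3: data parity 0, sent rp 0 → ok
  r4: data parity 1, sent rp 1 → ok
Recompute each column's even parity and compare to cp:
  c0: data parity 0, sent cp 1 → mismatch
  c1: data parity 0, sent cp 0 → ok
  c2: data parity 1, sent cp 1 → ok
  c3: data parity 0, sent cp 0 → ok
Exactly one row (r1) and one column (c0) fail → the flipped bit is at their intersection.

row 1, column 0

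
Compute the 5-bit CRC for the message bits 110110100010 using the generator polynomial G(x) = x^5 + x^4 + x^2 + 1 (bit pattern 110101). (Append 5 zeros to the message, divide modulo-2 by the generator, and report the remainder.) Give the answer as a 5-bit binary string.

Append 5 zeros: 11011010001000000. Divide by 110101 (XOR where the leading bit is 1):
  pos 0: 110110 XOR 110101 = 000011
  pos 4: 111000 XOR 110101 = 001101
  pos 6: 110110 XOR 110101 = 000011
  pos 10: 110000 XOR 110101 = 000101
Remainder (last 5 bits) = 01010. This is the CRC / FCS.

01010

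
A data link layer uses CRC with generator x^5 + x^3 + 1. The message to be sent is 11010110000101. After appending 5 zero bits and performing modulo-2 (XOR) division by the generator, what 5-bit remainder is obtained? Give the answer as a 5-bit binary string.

Append 5 zeros: 1101011000010100000. Divide by 101001 (XOR where the leading bit is 1):
  pos 0: 110101 XOR 101001 = 011100
  pos 1: 111001 XOR 101001 = 010000
  pos 2: 100000 XOR 101001 = 001001
  pos 4: 100100 XOR 101001 = 001101
  pos 6: 110101 XOR 101001 = 011100
  pos 7: 111000 XOR 101001 = 010001
  pos 8: 100011 XOR 101001 = 001010
  pos 10: 101000 XOR 101001 = 000001
Remainder (last 5 bits) = 01000. This is the CRC / FCS.

01000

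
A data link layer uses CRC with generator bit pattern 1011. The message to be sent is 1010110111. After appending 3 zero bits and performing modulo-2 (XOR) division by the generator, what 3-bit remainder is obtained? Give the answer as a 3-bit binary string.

101

Append 3 zeros: 1010110111000. Divide by 1011 (XOR where the leading bit is 1):
  pos 0: 1010 XOR 1011 = 0001
  pos 3: 1110 XOR 1011 = 0101
  pos 4: 1011 XOR 1011 = 0000
  pos 8: 1100 XOR 1011 = 0111
  pos 9: 1110 XOR 1011 = 0101
Remainder (last 3 bits) = 101. This is the CRC / FCS.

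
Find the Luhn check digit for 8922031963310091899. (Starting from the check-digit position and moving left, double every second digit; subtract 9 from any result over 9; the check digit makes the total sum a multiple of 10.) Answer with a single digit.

6

Partial digits right→left: 9 9 8 1 9 0 0 1 3 3 6 9 1 3 0 2 2 9 8
Double every second digit counting from the check-digit position (so the 1st, 3rd, 5th, ... of the partial from the right).
  doubled (with −9 where >9): 9 7 9 0 6 3 2 0 4 7 → sum 47
  kept as-is: 9 1 0 1 3 9 3 2 9 → sum 37
Total = 47 + 37 = 84.
Check digit = (10 − (84 mod 10)) mod 10 = 6.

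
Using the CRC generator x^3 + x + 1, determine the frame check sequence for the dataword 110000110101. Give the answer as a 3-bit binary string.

Append 3 zeros: 110000110101000. Divide by 1011 (XOR where the leading bit is 1):
  pos 0: 1100 XOR 1011 = 0111
  pos 1: 1110 XOR 1011 = 0101
  pos 2: 1010 XOR 1011 = 0001
  pos 5: 1110 XOR 1011 = 0101
  pos 6: 1011 XOR 1011 = 0000
  pos 11: 1000 XOR 1011 = 0011
Remainder (last 3 bits) = 011. This is the CRC / FCS.

011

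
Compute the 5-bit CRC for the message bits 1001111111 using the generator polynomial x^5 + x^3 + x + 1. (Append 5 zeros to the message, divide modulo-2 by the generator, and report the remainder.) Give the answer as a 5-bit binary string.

Append 5 zeros: 100111111100000. Divide by 101011 (XOR where the leading bit is 1):
  pos 0: 100111 XOR 101011 = 001100
  pos 2: 110011 XOR 101011 = 011000
  pos 3: 110001 XOR 101011 = 011010
  pos 4: 110101 XOR 101011 = 011110
  pos 5: 111100 XOR 101011 = 010111
  pos 6: 101110 XOR 101011 = 000101
  pos 9: 101000 XOR 101011 = 000011
Remainder (last 5 bits) = 00011. This is the CRC / FCS.

00011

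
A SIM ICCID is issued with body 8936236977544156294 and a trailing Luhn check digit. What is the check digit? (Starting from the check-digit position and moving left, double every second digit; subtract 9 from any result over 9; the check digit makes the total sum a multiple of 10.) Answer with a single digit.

9

Partial digits right→left: 4 9 2 6 5 1 4 4 5 7 7 9 6 3 2 6 3 9 8
Double every second digit counting from the check-digit position (so the 1st, 3rd, 5th, ... of the partial from the right).
  doubled (with −9 where >9): 8 4 1 8 1 5 3 4 6 7 → sum 47
  kept as-is: 9 6 1 4 7 9 3 6 9 → sum 54
Total = 47 + 54 = 101.
Check digit = (10 − (101 mod 10)) mod 10 = 9.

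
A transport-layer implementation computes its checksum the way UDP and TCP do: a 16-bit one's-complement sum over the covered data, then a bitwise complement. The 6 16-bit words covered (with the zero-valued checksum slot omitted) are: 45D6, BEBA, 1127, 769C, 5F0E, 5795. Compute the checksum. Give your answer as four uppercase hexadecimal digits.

BD07

One's-complement addition (fold any carry out of bit 15 back into bit 0):
  0x45D6 + 0xBEBA = 0x10490 → wrap carry → 0x0491
  0x0491 + 0x1127 = 0x015B8
  0x15B8 + 0x769C = 0x08C54
  0x8C54 + 0x5F0E = 0x0EB62
  0xEB62 + 0x5795 = 0x142F7 → wrap carry → 0x42F8
One's-complement sum = 0x42F8.
Checksum = ~0x42F8 & 0xFFFF = 0xBD07.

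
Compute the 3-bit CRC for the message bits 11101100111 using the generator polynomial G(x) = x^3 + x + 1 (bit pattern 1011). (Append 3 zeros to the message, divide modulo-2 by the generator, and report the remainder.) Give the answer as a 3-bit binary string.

Append 3 zeros: 11101100111000. Divide by 1011 (XOR where the leading bit is 1):
  pos 0: 1110 XOR 1011 = 0101
  pos 1: 1011 XOR 1011 = 0000
  pos 5: 1001 XOR 1011 = 0010
  pos 7: 1011 XOR 1011 = 0000
Remainder (last 3 bits) = 000. This is the CRC / FCS.

000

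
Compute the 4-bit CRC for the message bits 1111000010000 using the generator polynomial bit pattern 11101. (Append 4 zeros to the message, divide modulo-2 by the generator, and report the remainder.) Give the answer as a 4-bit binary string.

Append 4 zeros: 11110000100000000. Divide by 11101 (XOR where the leading bit is 1):
  pos 0: 11110 XOR 11101 = 00011
  pos 3: 11000 XOR 11101 = 00101
  pos 5: 10110 XOR 11101 = 01011
  pos 6: 10110 XOR 11101 = 01011
  pos 7: 10110 XOR 11101 = 01011
  pos 8: 10110 XOR 11101 = 01011
  pos 9: 10110 XOR 11101 = 01011
  pos 10: 10110 XOR 11101 = 01011
  pos 11: 10110 XOR 11101 = 01011
  pos 12: 10110 XOR 11101 = 01011
Remainder (last 4 bits) = 1011. This is the CRC / FCS.

1011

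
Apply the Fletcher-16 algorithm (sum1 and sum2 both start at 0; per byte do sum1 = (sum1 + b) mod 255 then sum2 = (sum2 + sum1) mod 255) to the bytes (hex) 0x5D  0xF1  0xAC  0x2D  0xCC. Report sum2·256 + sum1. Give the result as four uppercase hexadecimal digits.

Running sums (mod 255):
  after byte 0 (0x5D): sum1=93, sum2=93
  after byte 1 (0xF1): sum1=79, sum2=172
  after byte 2 (0xAC): sum1=251, sum2=168
  after byte 3 (0x2D): sum1=41, sum2=209
  after byte 4 (0xCC): sum1=245, sum2=199
Checksum = sum2·256 + sum1 = 199·256 + 245 = 51189 = 0xC7F5.

C7F5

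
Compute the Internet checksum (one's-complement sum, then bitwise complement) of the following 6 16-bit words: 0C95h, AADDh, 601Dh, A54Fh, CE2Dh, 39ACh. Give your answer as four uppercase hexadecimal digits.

3B46

One's-complement addition (fold any carry out of bit 15 back into bit 0):
  0x0C95 + 0xAADD = 0x0B772
  0xB772 + 0x601D = 0x1178F → wrap carry → 0x1790
  0x1790 + 0xA54F = 0x0BCDF
  0xBCDF + 0xCE2D = 0x18B0C → wrap carry → 0x8B0D
  0x8B0D + 0x39AC = 0x0C4B9
One's-complement sum = 0xC4B9.
Checksum = ~0xC4B9 & 0xFFFF = 0x3B46.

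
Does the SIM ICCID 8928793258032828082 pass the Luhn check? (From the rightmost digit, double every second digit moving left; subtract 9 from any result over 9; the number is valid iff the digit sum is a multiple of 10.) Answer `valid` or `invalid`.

From the right, keep odd positions and double even positions (subtract 9 from any doubled value over 9):
  doubled (positions 2,4,...): 7 7 7 6 7 4 9 7 9 → sum 63
  kept (positions 1,3,...): 2 0 2 2 0 5 3 7 2 8 → sum 31
Total = 94.
94 mod 10 = 4, so the number is invalid.

invalid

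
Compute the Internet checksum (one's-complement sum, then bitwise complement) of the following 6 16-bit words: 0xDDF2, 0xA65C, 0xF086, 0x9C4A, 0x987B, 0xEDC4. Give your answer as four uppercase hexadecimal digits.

689E

One's-complement addition (fold any carry out of bit 15 back into bit 0):
  0xDDF2 + 0xA65C = 0x1844E → wrap carry → 0x844F
  0x844F + 0xF086 = 0x174D5 → wrap carry → 0x74D6
  0x74D6 + 0x9C4A = 0x11120 → wrap carry → 0x1121
  0x1121 + 0x987B = 0x0A99C
  0xA99C + 0xEDC4 = 0x19760 → wrap carry → 0x9761
One's-complement sum = 0x9761.
Checksum = ~0x9761 & 0xFFFF = 0x689E.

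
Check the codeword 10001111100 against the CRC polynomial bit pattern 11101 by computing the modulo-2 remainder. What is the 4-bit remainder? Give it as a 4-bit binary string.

Modulo-2 division of 10001111100 by 11101:
  pos 0: 10001 XOR 11101 = 01100
  pos 1: 11001 XOR 11101 = 00100
  pos 3: 10011 XOR 11101 = 01110
  pos 4: 11101 XOR 11101 = 00000
Remainder = 0000 (zero — the frame passes the CRC check).

0000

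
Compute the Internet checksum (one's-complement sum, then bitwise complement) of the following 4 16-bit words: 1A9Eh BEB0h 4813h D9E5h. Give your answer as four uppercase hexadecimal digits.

04B8

One's-complement addition (fold any carry out of bit 15 back into bit 0):
  0x1A9E + 0xBEB0 = 0x0D94E
  0xD94E + 0x4813 = 0x12161 → wrap carry → 0x2162
  0x2162 + 0xD9E5 = 0x0FB47
One's-complement sum = 0xFB47.
Checksum = ~0xFB47 & 0xFFFF = 0x04B8.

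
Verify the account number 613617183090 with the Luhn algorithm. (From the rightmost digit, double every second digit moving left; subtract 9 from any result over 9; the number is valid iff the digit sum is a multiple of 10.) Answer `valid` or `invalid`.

valid

From the right, keep odd positions and double even positions (subtract 9 from any doubled value over 9):
  doubled (positions 2,4,...): 9 6 2 2 6 3 → sum 28
  kept (positions 1,3,...): 0 0 8 7 6 1 → sum 22
Total = 50.
50 mod 10 = 0, so the number is valid.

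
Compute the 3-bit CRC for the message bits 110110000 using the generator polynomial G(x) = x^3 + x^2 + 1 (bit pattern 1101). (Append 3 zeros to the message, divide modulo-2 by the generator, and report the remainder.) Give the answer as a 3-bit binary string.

Append 3 zeros: 110110000000. Divide by 1101 (XOR where the leading bit is 1):
  pos 0: 1101 XOR 1101 = 0000
  pos 4: 1000 XOR 1101 = 0101
  pos 5: 1010 XOR 1101 = 0111
  pos 6: 1110 XOR 1101 = 0011
  pos 8: 1100 XOR 1101 = 0001
Remainder (last 3 bits) = 001. This is the CRC / FCS.

001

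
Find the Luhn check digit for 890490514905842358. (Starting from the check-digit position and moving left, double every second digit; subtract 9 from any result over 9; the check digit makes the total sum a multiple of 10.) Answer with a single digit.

9

Partial digits right→left: 8 5 3 2 4 8 5 0 9 4 1 5 0 9 4 0 9 8
Double every second digit counting from the check-digit position (so the 1st, 3rd, 5th, ... of the partial from the right).
  doubled (with −9 where >9): 7 6 8 1 9 2 0 8 9 → sum 50
  kept as-is: 5 2 8 0 4 5 9 0 8 → sum 41
Total = 50 + 41 = 91.
Check digit = (10 − (91 mod 10)) mod 10 = 9.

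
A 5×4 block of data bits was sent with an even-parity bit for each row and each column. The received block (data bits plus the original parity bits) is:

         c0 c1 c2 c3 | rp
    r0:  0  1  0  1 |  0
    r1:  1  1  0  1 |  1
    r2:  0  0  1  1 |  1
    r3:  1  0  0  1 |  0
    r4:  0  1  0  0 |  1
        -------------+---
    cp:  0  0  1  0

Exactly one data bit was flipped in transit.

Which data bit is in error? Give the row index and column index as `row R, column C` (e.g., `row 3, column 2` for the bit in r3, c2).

row 2, column 1

Recompute each row's even parity and compare to rp:
  r0: data parity 0, sent rp 0 → ok
  r1: data parity 1, sent rp 1 → ok
  r2: data parity 0, sent rp 1 → mismatch
  r3: data parity 0, sent rp 0 → ok
  r4: data parity 1, sent rp 1 → ok
Recompute each column's even parity and compare to cp:
  c0: data parity 0, sent cp 0 → ok
  c1: data parity 1, sent cp 0 → mismatch
  c2: data parity 1, sent cp 1 → ok
  c3: data parity 0, sent cp 0 → ok
Exactly one row (r2) and one column (c1) fail → the flipped bit is at their intersection.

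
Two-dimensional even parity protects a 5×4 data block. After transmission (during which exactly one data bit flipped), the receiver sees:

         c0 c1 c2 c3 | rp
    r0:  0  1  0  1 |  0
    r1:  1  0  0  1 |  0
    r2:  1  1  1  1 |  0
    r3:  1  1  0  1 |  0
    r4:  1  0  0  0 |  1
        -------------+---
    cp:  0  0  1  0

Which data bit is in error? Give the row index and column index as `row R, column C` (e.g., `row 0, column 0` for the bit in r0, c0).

Recompute each row's even parity and compare to rp:
  r0: data parity 0, sent rp 0 → ok
  r1: data parity 0, sent rp 0 → ok
  r2: data parity 0, sent rp 0 → ok
  r3: data parity 1, sent rp 0 → mismatch
  r4: data parity 1, sent rp 1 → ok
Recompute each column's even parity and compare to cp:
  c0: data parity 0, sent cp 0 → ok
  c1: data parity 1, sent cp 0 → mismatch
  c2: data parity 1, sent cp 1 → ok
  c3: data parity 0, sent cp 0 → ok
Exactly one row (r3) and one column (c1) fail → the flipped bit is at their intersection.

row 3, column 1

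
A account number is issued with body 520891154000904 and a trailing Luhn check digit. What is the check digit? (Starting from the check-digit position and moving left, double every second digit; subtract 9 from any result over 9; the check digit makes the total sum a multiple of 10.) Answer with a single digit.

Partial digits right→left: 4 0 9 0 0 0 4 5 1 1 9 8 0 2 5
Double every second digit counting from the check-digit position (so the 1st, 3rd, 5th, ... of the partial from the right).
  doubled (with −9 where >9): 8 9 0 8 2 9 0 1 → sum 37
  kept as-is: 0 0 0 5 1 8 2 → sum 16
Total = 37 + 16 = 53.
Check digit = (10 − (53 mod 10)) mod 10 = 7.

7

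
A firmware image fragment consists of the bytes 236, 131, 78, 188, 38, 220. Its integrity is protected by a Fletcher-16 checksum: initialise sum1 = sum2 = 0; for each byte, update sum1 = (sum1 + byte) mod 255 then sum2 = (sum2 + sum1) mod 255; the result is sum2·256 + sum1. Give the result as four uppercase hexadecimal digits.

B77E

Running sums (mod 255):
  after byte 0 (236): sum1=236, sum2=236
  after byte 1 (131): sum1=112, sum2=93
  after byte 2 (78): sum1=190, sum2=28
  after byte 3 (188): sum1=123, sum2=151
  after byte 4 (38): sum1=161, sum2=57
  after byte 5 (220): sum1=126, sum2=183
Checksum = sum2·256 + sum1 = 183·256 + 126 = 46974 = 0xB77E.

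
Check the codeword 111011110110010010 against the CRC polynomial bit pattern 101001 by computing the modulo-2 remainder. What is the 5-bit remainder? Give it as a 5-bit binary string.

00000

Modulo-2 division of 111011110110010010 by 101001:
  pos 0: 111011 XOR 101001 = 010010
  pos 1: 100101 XOR 101001 = 001100
  pos 3: 110010 XOR 101001 = 011011
  pos 4: 110111 XOR 101001 = 011110
  pos 5: 111101 XOR 101001 = 010100
  pos 6: 101000 XOR 101001 = 000001
  pos 11: 101001 XOR 101001 = 000000
Remainder = 00000 (zero — the frame passes the CRC check).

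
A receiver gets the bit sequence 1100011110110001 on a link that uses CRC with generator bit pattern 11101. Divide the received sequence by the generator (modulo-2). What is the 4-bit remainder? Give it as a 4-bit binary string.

Modulo-2 division of 1100011110110001 by 11101:
  pos 0: 11000 XOR 11101 = 00101
  pos 2: 10111 XOR 11101 = 01010
  pos 3: 10101 XOR 11101 = 01000
  pos 4: 10001 XOR 11101 = 01100
  pos 5: 11000 XOR 11101 = 00101
  pos 7: 10111 XOR 11101 = 01010
  pos 8: 10100 XOR 11101 = 01001
  pos 9: 10010 XOR 11101 = 01111
  pos 10: 11110 XOR 11101 = 00011
Remainder = 0111 (nonzero — an error is detected).

0111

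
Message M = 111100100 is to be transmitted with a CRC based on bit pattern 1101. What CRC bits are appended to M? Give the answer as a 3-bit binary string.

Append 3 zeros: 111100100000. Divide by 1101 (XOR where the leading bit is 1):
  pos 0: 1111 XOR 1101 = 0010
  pos 2: 1000 XOR 1101 = 0101
  pos 3: 1011 XOR 1101 = 0110
  pos 4: 1100 XOR 1101 = 0001
  pos 7: 1000 XOR 1101 = 0101
  pos 8: 1010 XOR 1101 = 0111
Remainder (last 3 bits) = 111. This is the CRC / FCS.

111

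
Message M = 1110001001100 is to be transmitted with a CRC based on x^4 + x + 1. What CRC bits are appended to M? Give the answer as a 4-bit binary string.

Append 4 zeros: 11100010011000000. Divide by 10011 (XOR where the leading bit is 1):
  pos 0: 11100 XOR 10011 = 01111
  pos 1: 11110 XOR 10011 = 01101
  pos 2: 11011 XOR 10011 = 01000
  pos 3: 10000 XOR 10011 = 00011
  pos 6: 11011 XOR 10011 = 01000
  pos 7: 10000 XOR 10011 = 00011
  pos 10: 11000 XOR 10011 = 01011
  pos 11: 10110 XOR 10011 = 00101
Remainder (last 4 bits) = 1010. This is the CRC / FCS.

1010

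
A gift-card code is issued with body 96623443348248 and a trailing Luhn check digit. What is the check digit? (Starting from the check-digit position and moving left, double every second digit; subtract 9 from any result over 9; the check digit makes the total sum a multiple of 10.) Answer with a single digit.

Partial digits right→left: 8 4 2 8 4 3 3 4 4 3 2 6 6 9
Double every second digit counting from the check-digit position (so the 1st, 3rd, 5th, ... of the partial from the right).
  doubled (with −9 where >9): 7 4 8 6 8 4 3 → sum 40
  kept as-is: 4 8 3 4 3 6 9 → sum 37
Total = 40 + 37 = 77.
Check digit = (10 − (77 mod 10)) mod 10 = 3.

3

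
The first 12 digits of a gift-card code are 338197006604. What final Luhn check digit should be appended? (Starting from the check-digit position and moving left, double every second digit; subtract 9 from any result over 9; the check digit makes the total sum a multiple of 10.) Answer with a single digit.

0

Partial digits right→left: 4 0 6 6 0 0 7 9 1 8 3 3
Double every second digit counting from the check-digit position (so the 1st, 3rd, 5th, ... of the partial from the right).
  doubled (with −9 where >9): 8 3 0 5 2 6 → sum 24
  kept as-is: 0 6 0 9 8 3 → sum 26
Total = 24 + 26 = 50.
Check digit = (10 − (50 mod 10)) mod 10 = 0.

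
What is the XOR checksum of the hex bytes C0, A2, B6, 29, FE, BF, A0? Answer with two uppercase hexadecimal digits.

XOR the bytes together:
  start with 0xC0
  0xC0 ⊕ 0xA2 = 0x62
  0x62 ⊕ 0xB6 = 0xD4
  0xD4 ⊕ 0x29 = 0xFD
  0xFD ⊕ 0xFE = 0x03
  0x03 ⊕ 0xBF = 0xBC
  0xBC ⊕ 0xA0 = 0x1C

1C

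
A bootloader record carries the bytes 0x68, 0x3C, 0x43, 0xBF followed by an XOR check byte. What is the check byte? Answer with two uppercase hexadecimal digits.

XOR the bytes together:
  start with 0x68
  0x68 ⊕ 0x3C = 0x54
  0x54 ⊕ 0x43 = 0x17
  0x17 ⊕ 0xBF = 0xA8

A8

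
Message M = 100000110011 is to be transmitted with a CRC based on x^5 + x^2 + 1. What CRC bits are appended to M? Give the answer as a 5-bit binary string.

11111

Append 5 zeros: 10000011001100000. Divide by 100101 (XOR where the leading bit is 1):
  pos 0: 100000 XOR 100101 = 000101
  pos 3: 101110 XOR 100101 = 001011
  pos 5: 101101 XOR 100101 = 001000
  pos 7: 100010 XOR 100101 = 000111
  pos 10: 111000 XOR 100101 = 011101
  pos 11: 111010 XOR 100101 = 011111
Remainder (last 5 bits) = 11111. This is the CRC / FCS.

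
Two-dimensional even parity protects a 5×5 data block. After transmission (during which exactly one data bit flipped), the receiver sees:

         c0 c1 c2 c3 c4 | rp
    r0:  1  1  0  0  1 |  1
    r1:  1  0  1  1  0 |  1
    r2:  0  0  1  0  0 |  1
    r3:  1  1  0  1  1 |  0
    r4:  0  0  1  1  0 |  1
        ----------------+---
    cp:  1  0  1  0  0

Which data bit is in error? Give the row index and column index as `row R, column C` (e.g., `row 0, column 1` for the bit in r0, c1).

Recompute each row's even parity and compare to rp:
  r0: data parity 1, sent rp 1 → ok
  r1: data parity 1, sent rp 1 → ok
  r2: data parity 1, sent rp 1 → ok
  r3: data parity 0, sent rp 0 → ok
  r4: data parity 0, sent rp 1 → mismatch
Recompute each column's even parity and compare to cp:
  c0: data parity 1, sent cp 1 → ok
  c1: data parity 0, sent cp 0 → ok
  c2: data parity 1, sent cp 1 → ok
  c3: data parity 1, sent cp 0 → mismatch
  c4: data parity 0, sent cp 0 → ok
Exactly one row (r4) and one column (c3) fail → the flipped bit is at their intersection.

row 4, column 3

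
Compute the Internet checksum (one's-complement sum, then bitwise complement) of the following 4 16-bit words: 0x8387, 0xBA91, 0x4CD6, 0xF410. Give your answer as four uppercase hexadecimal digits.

One's-complement addition (fold any carry out of bit 15 back into bit 0):
  0x8387 + 0xBA91 = 0x13E18 → wrap carry → 0x3E19
  0x3E19 + 0x4CD6 = 0x08AEF
  0x8AEF + 0xF410 = 0x17EFF → wrap carry → 0x7F00
One's-complement sum = 0x7F00.
Checksum = ~0x7F00 & 0xFFFF = 0x80FF.

80FF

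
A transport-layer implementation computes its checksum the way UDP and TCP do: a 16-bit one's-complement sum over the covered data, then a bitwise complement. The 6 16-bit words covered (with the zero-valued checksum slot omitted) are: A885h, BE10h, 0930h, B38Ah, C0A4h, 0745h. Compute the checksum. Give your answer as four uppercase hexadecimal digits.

14C5

One's-complement addition (fold any carry out of bit 15 back into bit 0):
  0xA885 + 0xBE10 = 0x16695 → wrap carry → 0x6696
  0x6696 + 0x0930 = 0x06FC6
  0x6FC6 + 0xB38A = 0x12350 → wrap carry → 0x2351
  0x2351 + 0xC0A4 = 0x0E3F5
  0xE3F5 + 0x0745 = 0x0EB3A
One's-complement sum = 0xEB3A.
Checksum = ~0xEB3A & 0xFFFF = 0x14C5.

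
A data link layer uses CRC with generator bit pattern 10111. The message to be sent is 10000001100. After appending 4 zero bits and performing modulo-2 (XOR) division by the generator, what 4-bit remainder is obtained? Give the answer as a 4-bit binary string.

Append 4 zeros: 100000011000000. Divide by 10111 (XOR where the leading bit is 1):
  pos 0: 10000 XOR 10111 = 00111
  pos 2: 11100 XOR 10111 = 01011
  pos 3: 10111 XOR 10111 = 00000
  pos 8: 10000 XOR 10111 = 00111
  pos 10: 11100 XOR 10111 = 01011
Remainder (last 4 bits) = 1011. This is the CRC / FCS.

1011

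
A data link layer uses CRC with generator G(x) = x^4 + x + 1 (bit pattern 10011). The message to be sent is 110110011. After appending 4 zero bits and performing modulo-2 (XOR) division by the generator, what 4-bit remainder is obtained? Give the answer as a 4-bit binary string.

1011

Append 4 zeros: 1101100110000. Divide by 10011 (XOR where the leading bit is 1):
  pos 0: 11011 XOR 10011 = 01000
  pos 1: 10000 XOR 10011 = 00011
  pos 4: 11011 XOR 10011 = 01000
  pos 5: 10000 XOR 10011 = 00011
  pos 8: 11000 XOR 10011 = 01011
Remainder (last 4 bits) = 1011. This is the CRC / FCS.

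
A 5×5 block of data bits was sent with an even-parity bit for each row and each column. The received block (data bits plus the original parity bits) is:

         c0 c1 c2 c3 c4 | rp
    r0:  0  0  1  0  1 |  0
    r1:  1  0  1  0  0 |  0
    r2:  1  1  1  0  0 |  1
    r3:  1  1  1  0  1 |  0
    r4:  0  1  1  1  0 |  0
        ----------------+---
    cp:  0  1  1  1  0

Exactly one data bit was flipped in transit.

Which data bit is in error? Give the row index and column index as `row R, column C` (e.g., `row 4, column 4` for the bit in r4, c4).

row 4, column 0

Recompute each row's even parity and compare to rp:
  r0: data parity 0, sent rp 0 → ok
  r1: data parity 0, sent rp 0 → ok
  r2: data parity 1, sent rp 1 → ok
  r3: data parity 0, sent rp 0 → ok
  r4: data parity 1, sent rp 0 → mismatch
Recompute each column's even parity and compare to cp:
  c0: data parity 1, sent cp 0 → mismatch
  c1: data parity 1, sent cp 1 → ok
  c2: data parity 1, sent cp 1 → ok
  c3: data parity 1, sent cp 1 → ok
  c4: data parity 0, sent cp 0 → ok
Exactly one row (r4) and one column (c0) fail → the flipped bit is at their intersection.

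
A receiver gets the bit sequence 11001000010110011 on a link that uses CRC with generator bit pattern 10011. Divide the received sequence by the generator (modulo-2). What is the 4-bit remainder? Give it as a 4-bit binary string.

Modulo-2 division of 11001000010110011 by 10011:
  pos 0: 11001 XOR 10011 = 01010
  pos 1: 10100 XOR 10011 = 00111
  pos 3: 11100 XOR 10011 = 01111
  pos 4: 11110 XOR 10011 = 01101
  pos 5: 11011 XOR 10011 = 01000
  pos 6: 10000 XOR 10011 = 00011
  pos 9: 11110 XOR 10011 = 01101
  pos 10: 11010 XOR 10011 = 01001
  pos 11: 10011 XOR 10011 = 00000
Remainder = 0001 (nonzero — an error is detected).

0001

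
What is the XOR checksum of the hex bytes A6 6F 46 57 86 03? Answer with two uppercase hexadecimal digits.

XOR the bytes together:
  start with 0xA6
  0xA6 ⊕ 0x6F = 0xC9
  0xC9 ⊕ 0x46 = 0x8F
  0x8F ⊕ 0x57 = 0xD8
  0xD8 ⊕ 0x86 = 0x5E
  0x5E ⊕ 0x03 = 0x5D

5D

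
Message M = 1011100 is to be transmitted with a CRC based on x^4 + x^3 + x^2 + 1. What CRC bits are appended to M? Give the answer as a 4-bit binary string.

0101

Append 4 zeros: 10111000000. Divide by 11101 (XOR where the leading bit is 1):
  pos 0: 10111 XOR 11101 = 01010
  pos 1: 10100 XOR 11101 = 01001
  pos 2: 10010 XOR 11101 = 01111
  pos 3: 11110 XOR 11101 = 00011
  pos 6: 11000 XOR 11101 = 00101
Remainder (last 4 bits) = 0101. This is the CRC / FCS.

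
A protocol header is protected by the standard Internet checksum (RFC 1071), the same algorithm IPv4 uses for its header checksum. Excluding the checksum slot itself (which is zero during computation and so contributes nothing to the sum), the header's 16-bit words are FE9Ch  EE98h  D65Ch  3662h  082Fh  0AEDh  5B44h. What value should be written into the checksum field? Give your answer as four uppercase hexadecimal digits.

One's-complement addition (fold any carry out of bit 15 back into bit 0):
  0xFE9C + 0xEE98 = 0x1ED34 → wrap carry → 0xED35
  0xED35 + 0xD65C = 0x1C391 → wrap carry → 0xC392
  0xC392 + 0x3662 = 0x0F9F4
  0xF9F4 + 0x082F = 0x10223 → wrap carry → 0x0224
  0x0224 + 0x0AED = 0x00D11
  0x0D11 + 0x5B44 = 0x06855
One's-complement sum = 0x6855.
Checksum = ~0x6855 & 0xFFFF = 0x97AA.

97AA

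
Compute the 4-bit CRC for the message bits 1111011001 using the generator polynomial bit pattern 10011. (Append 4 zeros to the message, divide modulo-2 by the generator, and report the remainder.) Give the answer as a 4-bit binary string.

0110

Append 4 zeros: 11110110010000. Divide by 10011 (XOR where the leading bit is 1):
  pos 0: 11110 XOR 10011 = 01101
  pos 1: 11011 XOR 10011 = 01000
  pos 2: 10001 XOR 10011 = 00010
  pos 5: 10001 XOR 10011 = 00010
  pos 8: 10000 XOR 10011 = 00011
Remainder (last 4 bits) = 0110. This is the CRC / FCS.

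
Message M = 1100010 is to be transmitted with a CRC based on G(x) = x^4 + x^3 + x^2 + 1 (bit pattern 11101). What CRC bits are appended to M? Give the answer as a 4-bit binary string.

Append 4 zeros: 11000100000. Divide by 11101 (XOR where the leading bit is 1):
  pos 0: 11000 XOR 11101 = 00101
  pos 2: 10110 XOR 11101 = 01011
  pos 3: 10110 XOR 11101 = 01011
  pos 4: 10110 XOR 11101 = 01011
  pos 5: 10110 XOR 11101 = 01011
  pos 6: 10110 XOR 11101 = 01011
Remainder (last 4 bits) = 1011. This is the CRC / FCS.

1011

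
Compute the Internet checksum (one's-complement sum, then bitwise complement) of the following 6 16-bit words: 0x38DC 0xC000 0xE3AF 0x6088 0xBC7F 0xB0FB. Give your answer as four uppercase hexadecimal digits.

One's-complement addition (fold any carry out of bit 15 back into bit 0):
  0x38DC + 0xC000 = 0x0F8DC
  0xF8DC + 0xE3AF = 0x1DC8B → wrap carry → 0xDC8C
  0xDC8C + 0x6088 = 0x13D14 → wrap carry → 0x3D15
  0x3D15 + 0xBC7F = 0x0F994
  0xF994 + 0xB0FB = 0x1AA8F → wrap carry → 0xAA90
One's-complement sum = 0xAA90.
Checksum = ~0xAA90 & 0xFFFF = 0x556F.

556F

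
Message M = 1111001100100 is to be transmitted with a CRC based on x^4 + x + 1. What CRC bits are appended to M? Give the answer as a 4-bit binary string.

Append 4 zeros: 11110011001000000. Divide by 10011 (XOR where the leading bit is 1):
  pos 0: 11110 XOR 10011 = 01101
  pos 1: 11010 XOR 10011 = 01001
  pos 2: 10011 XOR 10011 = 00000
  pos 7: 10010 XOR 10011 = 00001
  pos 11: 10000 XOR 10011 = 00011
Remainder (last 4 bits) = 0110. This is the CRC / FCS.

0110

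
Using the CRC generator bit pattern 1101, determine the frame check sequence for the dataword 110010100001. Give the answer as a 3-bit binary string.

Append 3 zeros: 110010100001000. Divide by 1101 (XOR where the leading bit is 1):
  pos 0: 1100 XOR 1101 = 0001
  pos 3: 1101 XOR 1101 = 0000
  pos 11: 1000 XOR 1101 = 0101
Remainder (last 3 bits) = 101. This is the CRC / FCS.

101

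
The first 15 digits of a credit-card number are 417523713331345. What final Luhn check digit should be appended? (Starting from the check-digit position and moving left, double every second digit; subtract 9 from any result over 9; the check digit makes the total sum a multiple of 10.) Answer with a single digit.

Partial digits right→left: 5 4 3 1 3 3 3 1 7 3 2 5 7 1 4
Double every second digit counting from the check-digit position (so the 1st, 3rd, 5th, ... of the partial from the right).
  doubled (with −9 where >9): 1 6 6 6 5 4 5 8 → sum 41
  kept as-is: 4 1 3 1 3 5 1 → sum 18
Total = 41 + 18 = 59.
Check digit = (10 − (59 mod 10)) mod 10 = 1.

1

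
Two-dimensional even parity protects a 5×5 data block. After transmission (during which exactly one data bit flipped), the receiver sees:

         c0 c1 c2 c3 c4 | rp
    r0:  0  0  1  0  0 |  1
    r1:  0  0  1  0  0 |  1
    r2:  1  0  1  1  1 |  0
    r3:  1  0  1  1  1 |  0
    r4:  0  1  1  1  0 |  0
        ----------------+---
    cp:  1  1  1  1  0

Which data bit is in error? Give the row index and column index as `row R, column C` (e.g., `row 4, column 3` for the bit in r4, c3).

Recompute each row's even parity and compare to rp:
  r0: data parity 1, sent rp 1 → ok
  r1: data parity 1, sent rp 1 → ok
  r2: data parity 0, sent rp 0 → ok
  r3: data parity 0, sent rp 0 → ok
  r4: data parity 1, sent rp 0 → mismatch
Recompute each column's even parity and compare to cp:
  c0: data parity 0, sent cp 1 → mismatch
  c1: data parity 1, sent cp 1 → ok
  c2: data parity 1, sent cp 1 → ok
  c3: data parity 1, sent cp 1 → ok
  c4: data parity 0, sent cp 0 → ok
Exactly one row (r4) and one column (c0) fail → the flipped bit is at their intersection.

row 4, column 0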